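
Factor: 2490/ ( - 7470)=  - 3^ ( - 1 ) = -1/3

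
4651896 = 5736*811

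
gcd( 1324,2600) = 4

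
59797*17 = 1016549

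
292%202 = 90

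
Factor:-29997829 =-29997829^1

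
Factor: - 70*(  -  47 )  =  3290 = 2^1*5^1*7^1*47^1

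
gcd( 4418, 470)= 94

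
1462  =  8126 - 6664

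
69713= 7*9959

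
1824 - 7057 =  - 5233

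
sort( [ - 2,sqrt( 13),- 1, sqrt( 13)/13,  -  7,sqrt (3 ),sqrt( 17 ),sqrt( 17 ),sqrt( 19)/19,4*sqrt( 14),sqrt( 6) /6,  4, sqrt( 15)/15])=[-7,  -  2,-1,sqrt( 19)/19,sqrt( 15)/15, sqrt (13 )/13,sqrt( 6 )/6,sqrt( 3), sqrt( 13),4, sqrt (17 ), sqrt( 17),4*sqrt(14 )] 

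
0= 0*693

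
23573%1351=606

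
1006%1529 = 1006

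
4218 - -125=4343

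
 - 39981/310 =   -  129 + 9/310 = - 128.97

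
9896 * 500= 4948000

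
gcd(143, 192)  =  1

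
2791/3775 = 2791/3775 = 0.74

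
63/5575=63/5575 = 0.01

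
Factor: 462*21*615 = 5966730 = 2^1*3^3 * 5^1*7^2*11^1 * 41^1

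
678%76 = 70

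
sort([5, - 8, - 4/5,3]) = [-8,- 4/5 , 3,5] 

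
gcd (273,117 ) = 39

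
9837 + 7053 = 16890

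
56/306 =28/153 = 0.18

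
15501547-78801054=-63299507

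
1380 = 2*690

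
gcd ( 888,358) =2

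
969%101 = 60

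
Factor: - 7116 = -2^2 * 3^1 * 593^1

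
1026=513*2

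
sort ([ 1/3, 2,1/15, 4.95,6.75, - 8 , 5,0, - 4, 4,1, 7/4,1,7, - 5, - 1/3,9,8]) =[ - 8, - 5, - 4,-1/3,0, 1/15, 1/3, 1,1,7/4,2, 4, 4.95, 5, 6.75 , 7 , 8,9]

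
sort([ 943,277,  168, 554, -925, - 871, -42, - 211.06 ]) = [ - 925, - 871, - 211.06, - 42, 168, 277, 554, 943 ] 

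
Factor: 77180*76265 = 5886132700 = 2^2*5^2* 7^1*17^1 * 227^1*2179^1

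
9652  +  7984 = 17636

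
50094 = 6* 8349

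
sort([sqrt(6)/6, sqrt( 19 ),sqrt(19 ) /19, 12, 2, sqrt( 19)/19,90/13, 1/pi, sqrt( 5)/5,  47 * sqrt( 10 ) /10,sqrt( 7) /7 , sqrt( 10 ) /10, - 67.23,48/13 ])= [ - 67.23, sqrt( 19)/19,  sqrt( 19 )/19,sqrt( 10)/10,1/pi,sqrt ( 7 ) /7,  sqrt( 6)/6, sqrt( 5)/5, 2, 48/13,  sqrt( 19),90/13,  12, 47 * sqrt (10 )/10 ]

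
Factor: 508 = 2^2*127^1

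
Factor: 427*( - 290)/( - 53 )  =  2^1*5^1 * 7^1 * 29^1*53^(  -  1) * 61^1 = 123830/53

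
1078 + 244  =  1322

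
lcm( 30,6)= 30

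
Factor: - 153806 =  - 2^1*53^1 * 1451^1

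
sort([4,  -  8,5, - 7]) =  [ - 8,-7, 4,5]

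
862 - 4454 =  - 3592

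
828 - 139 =689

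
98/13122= 49/6561 = 0.01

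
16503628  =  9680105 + 6823523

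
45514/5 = 45514/5 = 9102.80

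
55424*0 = 0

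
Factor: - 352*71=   -2^5*11^1 * 71^1 =- 24992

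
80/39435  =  16/7887=   0.00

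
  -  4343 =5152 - 9495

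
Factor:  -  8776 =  - 2^3*1097^1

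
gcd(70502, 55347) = 1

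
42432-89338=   -  46906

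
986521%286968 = 125617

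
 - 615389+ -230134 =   -  845523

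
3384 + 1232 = 4616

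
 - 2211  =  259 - 2470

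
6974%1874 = 1352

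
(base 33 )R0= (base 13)537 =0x37b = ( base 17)317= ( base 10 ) 891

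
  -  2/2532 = -1/1266 = - 0.00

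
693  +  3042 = 3735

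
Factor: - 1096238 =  -2^1*11^1*13^1*3833^1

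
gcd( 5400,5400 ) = 5400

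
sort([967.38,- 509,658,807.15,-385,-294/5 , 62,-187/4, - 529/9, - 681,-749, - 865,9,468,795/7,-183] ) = [ -865, - 749, - 681, - 509, - 385, - 183, - 294/5,  -  529/9, - 187/4,9, 62,795/7,468, 658, 807.15,967.38]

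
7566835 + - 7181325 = 385510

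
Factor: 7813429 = 13^1*59^1*61^1 * 167^1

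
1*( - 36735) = - 36735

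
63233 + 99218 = 162451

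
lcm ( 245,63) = 2205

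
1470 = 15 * 98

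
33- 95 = - 62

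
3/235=3/235 =0.01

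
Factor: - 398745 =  - 3^2*5^1*8861^1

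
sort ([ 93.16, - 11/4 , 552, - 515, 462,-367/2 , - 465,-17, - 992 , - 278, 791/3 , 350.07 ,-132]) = [ - 992 , - 515,  -  465, - 278,-367/2,  -  132, - 17,  -  11/4,93.16,791/3 , 350.07,462 , 552]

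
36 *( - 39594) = -1425384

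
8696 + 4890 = 13586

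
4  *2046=8184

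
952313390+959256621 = 1911570011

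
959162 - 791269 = 167893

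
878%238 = 164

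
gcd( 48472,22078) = 166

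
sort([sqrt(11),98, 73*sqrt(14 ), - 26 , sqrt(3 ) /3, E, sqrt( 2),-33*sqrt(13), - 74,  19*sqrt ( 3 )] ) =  [ - 33*sqrt(13 ), - 74, - 26,  sqrt (3 ) /3, sqrt(2),  E, sqrt(11), 19*  sqrt( 3 ),98 , 73*sqrt( 14) ] 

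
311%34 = 5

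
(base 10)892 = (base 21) 20A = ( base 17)318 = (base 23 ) 1fi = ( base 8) 1574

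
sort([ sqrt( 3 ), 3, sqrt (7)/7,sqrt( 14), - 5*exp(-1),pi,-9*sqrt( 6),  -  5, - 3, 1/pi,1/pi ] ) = [ - 9*sqrt(6), - 5,-3, - 5 * exp(  -  1),  1/pi , 1/pi,  sqrt( 7)/7,sqrt( 3 ), 3,pi, sqrt ( 14) ]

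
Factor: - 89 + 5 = -2^2*3^1 * 7^1 = - 84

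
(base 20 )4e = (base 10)94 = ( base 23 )42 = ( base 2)1011110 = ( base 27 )3d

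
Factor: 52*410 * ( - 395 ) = -8421400 = - 2^3*5^2 * 13^1 * 41^1*79^1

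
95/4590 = 19/918 = 0.02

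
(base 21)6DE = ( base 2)101101110101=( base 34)2I9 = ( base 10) 2933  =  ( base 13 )1448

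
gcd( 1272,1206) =6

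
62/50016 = 31/25008  =  0.00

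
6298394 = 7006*899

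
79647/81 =983+8/27= 983.30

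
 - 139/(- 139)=1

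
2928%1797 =1131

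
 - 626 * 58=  - 36308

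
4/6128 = 1/1532 = 0.00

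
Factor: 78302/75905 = 98/95 = 2^1*5^( - 1)*7^2*19^( - 1) 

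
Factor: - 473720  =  -2^3*5^1*13^1*911^1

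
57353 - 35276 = 22077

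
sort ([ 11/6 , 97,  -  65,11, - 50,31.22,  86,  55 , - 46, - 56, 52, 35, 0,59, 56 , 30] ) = [ - 65,-56, - 50,-46, 0,11/6,11,30 , 31.22,35, 52, 55, 56  ,  59,86,97]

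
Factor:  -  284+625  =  341 =11^1 * 31^1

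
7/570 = 7/570 =0.01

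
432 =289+143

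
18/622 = 9/311 = 0.03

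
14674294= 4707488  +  9966806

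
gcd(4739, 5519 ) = 1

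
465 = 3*155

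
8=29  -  21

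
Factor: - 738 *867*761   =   - 2^1*3^3*17^2*41^1* 761^1 = - 486922806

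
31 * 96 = 2976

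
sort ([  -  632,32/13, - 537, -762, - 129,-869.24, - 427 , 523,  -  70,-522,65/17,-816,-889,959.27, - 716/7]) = [  -  889, -869.24, - 816,-762,-632, - 537,-522,-427,-129,-716/7,-70,32/13,65/17, 523,959.27 ] 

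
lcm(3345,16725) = 16725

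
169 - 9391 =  - 9222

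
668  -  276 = 392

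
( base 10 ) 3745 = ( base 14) 1517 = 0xea1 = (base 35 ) 320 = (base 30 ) 44P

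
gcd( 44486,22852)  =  58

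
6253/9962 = 6253/9962 = 0.63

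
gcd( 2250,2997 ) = 9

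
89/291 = 89/291 = 0.31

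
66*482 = 31812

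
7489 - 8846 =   -  1357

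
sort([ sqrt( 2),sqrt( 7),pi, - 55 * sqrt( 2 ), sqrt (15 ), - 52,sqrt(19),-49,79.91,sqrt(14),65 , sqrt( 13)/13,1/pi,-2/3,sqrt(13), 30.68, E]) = [ - 55 *sqrt( 2), - 52, - 49, - 2/3,sqrt(13)/13,  1/pi, sqrt ( 2),sqrt (7 ), E, pi,sqrt ( 13),sqrt(14),  sqrt( 15),sqrt( 19),30.68,65, 79.91]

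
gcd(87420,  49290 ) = 930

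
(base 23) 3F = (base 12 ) 70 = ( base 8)124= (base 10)84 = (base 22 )3I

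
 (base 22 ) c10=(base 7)22666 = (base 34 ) 51g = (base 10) 5830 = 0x16c6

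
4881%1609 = 54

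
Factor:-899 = - 29^1*  31^1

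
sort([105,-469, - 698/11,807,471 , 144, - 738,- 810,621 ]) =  [ - 810, - 738,-469, - 698/11, 105, 144, 471,621, 807]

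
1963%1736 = 227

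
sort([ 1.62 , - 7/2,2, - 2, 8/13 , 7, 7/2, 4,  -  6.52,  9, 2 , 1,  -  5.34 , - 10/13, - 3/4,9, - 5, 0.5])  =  [ - 6.52, - 5.34 , - 5, - 7/2, - 2, - 10/13 , - 3/4,0.5 , 8/13, 1  ,  1.62,2 , 2, 7/2 , 4, 7 , 9, 9]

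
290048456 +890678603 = 1180727059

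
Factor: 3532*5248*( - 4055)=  - 75163220480=- 2^9*5^1*41^1*811^1*883^1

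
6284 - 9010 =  - 2726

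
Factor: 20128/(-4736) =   -  2^ ( - 2 )*17^1 =-17/4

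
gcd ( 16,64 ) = 16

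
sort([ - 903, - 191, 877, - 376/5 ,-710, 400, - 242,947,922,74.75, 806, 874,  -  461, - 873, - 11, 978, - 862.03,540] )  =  [ - 903, - 873, - 862.03, - 710,-461,-242,-191,  -  376/5,  -  11,  74.75, 400, 540, 806,874, 877 , 922,  947, 978 ]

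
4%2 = 0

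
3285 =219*15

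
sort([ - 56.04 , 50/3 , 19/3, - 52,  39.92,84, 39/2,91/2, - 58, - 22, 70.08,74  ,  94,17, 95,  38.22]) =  [ - 58, - 56.04, - 52,-22,  19/3,50/3,17,39/2,38.22,39.92,91/2, 70.08,74,84,94, 95] 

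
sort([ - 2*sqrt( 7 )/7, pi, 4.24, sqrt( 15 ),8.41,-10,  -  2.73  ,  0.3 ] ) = [  -  10, - 2.73,-2*sqrt(7 )/7,0.3, pi, sqrt(15),4.24  ,  8.41 ]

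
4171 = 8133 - 3962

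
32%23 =9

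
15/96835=3/19367= 0.00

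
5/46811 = 5/46811 = 0.00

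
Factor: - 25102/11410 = -11/5   =  - 5^( - 1 )*11^1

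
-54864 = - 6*9144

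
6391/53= 120 + 31/53 = 120.58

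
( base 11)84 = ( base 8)134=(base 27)3b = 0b1011100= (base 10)92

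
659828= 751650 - 91822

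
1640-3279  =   - 1639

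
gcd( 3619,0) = 3619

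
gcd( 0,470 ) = 470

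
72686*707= 51389002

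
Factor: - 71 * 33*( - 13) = 3^1*11^1 * 13^1*71^1 = 30459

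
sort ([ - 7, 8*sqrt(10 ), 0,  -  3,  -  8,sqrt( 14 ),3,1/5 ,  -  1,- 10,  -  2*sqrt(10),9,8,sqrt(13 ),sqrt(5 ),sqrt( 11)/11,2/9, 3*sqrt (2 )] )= [-10, - 8, - 7 ,- 2*sqrt(10 ), - 3, - 1, 0 , 1/5,2/9,sqrt( 11 )/11,  sqrt( 5 ),3,sqrt( 13 ),sqrt(14) , 3*sqrt (2),8,9,8*sqrt(10) ]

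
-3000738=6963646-9964384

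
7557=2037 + 5520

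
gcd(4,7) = 1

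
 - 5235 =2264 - 7499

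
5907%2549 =809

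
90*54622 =4915980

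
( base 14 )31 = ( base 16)2B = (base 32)1B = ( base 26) 1H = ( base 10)43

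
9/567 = 1/63 = 0.02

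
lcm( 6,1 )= 6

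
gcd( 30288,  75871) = 1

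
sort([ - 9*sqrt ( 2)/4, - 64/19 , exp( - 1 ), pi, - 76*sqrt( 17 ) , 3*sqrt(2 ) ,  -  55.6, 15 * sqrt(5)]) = [  -  76 * sqrt(17 )  , - 55.6 , - 64/19, - 9*sqrt(2) /4 , exp( - 1),pi, 3*sqrt( 2),15*sqrt(5 ) ]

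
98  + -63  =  35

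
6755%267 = 80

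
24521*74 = 1814554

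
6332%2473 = 1386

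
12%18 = 12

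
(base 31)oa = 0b1011110010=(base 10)754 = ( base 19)21D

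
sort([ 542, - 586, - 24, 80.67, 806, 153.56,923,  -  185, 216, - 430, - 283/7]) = [ - 586, - 430, - 185,-283/7,-24, 80.67,  153.56,216, 542,806, 923]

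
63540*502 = 31897080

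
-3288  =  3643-6931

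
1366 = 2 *683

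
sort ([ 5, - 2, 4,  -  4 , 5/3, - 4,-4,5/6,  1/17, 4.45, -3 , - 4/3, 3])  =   [ - 4,  -  4,- 4, - 3, - 2, - 4/3,1/17, 5/6, 5/3, 3,4, 4.45,  5] 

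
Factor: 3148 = 2^2*787^1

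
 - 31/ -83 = 31/83 = 0.37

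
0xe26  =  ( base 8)7046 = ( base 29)48Q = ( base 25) 5jm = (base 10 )3622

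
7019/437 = 7019/437 = 16.06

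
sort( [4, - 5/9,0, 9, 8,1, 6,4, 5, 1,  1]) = [ - 5/9, 0, 1, 1,1 , 4, 4, 5, 6, 8,9]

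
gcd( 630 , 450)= 90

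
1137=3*379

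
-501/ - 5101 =501/5101 = 0.10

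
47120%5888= 16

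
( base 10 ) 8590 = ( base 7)34021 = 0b10000110001110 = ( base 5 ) 233330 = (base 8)20616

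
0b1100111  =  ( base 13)7c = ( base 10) 103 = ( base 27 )3M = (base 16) 67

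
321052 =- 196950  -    -  518002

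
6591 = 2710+3881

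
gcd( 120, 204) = 12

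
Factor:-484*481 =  -2^2*11^2*13^1*37^1 = - 232804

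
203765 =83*2455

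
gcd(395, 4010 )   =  5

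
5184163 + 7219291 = 12403454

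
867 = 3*289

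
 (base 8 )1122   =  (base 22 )150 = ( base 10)594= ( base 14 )306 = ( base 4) 21102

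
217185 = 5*43437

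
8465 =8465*1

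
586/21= 27+ 19/21= 27.90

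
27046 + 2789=29835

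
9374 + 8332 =17706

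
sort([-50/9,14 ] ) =[-50/9,14]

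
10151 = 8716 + 1435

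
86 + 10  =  96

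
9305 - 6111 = 3194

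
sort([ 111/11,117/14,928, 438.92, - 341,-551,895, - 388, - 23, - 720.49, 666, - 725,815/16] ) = [ - 725, - 720.49, - 551 , - 388, - 341,-23,117/14, 111/11,815/16,438.92, 666,895,928] 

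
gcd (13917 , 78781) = 1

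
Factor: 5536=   2^5*173^1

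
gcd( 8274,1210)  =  2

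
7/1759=7/1759 = 0.00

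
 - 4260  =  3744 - 8004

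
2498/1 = 2498 = 2498.00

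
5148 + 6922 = 12070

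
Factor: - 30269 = - 30269^1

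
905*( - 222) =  - 200910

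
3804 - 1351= 2453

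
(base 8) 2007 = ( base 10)1031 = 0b10000000111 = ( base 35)TG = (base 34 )UB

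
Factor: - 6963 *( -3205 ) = 3^1*5^1*11^1*211^1*641^1 = 22316415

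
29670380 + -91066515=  - 61396135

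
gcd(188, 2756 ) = 4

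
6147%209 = 86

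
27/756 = 1/28 =0.04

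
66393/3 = 22131  =  22131.00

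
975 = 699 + 276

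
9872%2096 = 1488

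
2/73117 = 2/73117 = 0.00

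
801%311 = 179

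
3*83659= 250977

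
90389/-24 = - 3767+19/24=- 3766.21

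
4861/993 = 4861/993 = 4.90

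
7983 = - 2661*(-3 ) 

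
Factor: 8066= 2^1*37^1*109^1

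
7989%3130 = 1729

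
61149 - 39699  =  21450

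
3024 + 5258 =8282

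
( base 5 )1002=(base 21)61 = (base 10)127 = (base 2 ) 1111111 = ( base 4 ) 1333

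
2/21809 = 2/21809 = 0.00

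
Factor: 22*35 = 770 = 2^1*5^1*7^1*11^1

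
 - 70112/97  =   - 723  +  19/97= - 722.80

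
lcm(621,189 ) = 4347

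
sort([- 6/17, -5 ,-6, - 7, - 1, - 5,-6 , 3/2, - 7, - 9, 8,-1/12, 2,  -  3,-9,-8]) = [ - 9,-9, - 8, - 7, - 7,-6,-6, - 5,-5, - 3, - 1, - 6/17, - 1/12, 3/2, 2,8]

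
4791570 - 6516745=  - 1725175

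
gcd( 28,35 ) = 7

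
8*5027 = 40216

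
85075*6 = 510450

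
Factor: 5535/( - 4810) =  -2^( - 1 )*3^3*13^( - 1)*37^( - 1)*41^1= -  1107/962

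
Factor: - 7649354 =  - 2^1*17^1*157^1 *1433^1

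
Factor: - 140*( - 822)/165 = 2^3*7^1 * 11^(  -  1)*137^1  =  7672/11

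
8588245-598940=7989305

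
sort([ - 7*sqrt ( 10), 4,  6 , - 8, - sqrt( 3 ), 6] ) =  [- 7*sqrt (10 ) , - 8, - sqrt(3), 4,6, 6 ] 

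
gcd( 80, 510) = 10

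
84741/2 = 42370 + 1/2 = 42370.50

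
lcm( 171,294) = 16758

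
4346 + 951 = 5297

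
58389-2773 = 55616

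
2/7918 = 1/3959 = 0.00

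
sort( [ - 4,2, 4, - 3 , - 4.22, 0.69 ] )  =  [-4.22, - 4,- 3, 0.69 , 2, 4]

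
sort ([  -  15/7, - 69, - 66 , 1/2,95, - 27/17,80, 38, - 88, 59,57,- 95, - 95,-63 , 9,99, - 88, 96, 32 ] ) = [  -  95,-95, -88, - 88, - 69,- 66, -63, - 15/7, - 27/17,  1/2, 9,32,38,  57,59, 80,95,96 , 99 ] 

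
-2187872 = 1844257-4032129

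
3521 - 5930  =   - 2409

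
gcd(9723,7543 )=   1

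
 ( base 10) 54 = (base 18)30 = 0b110110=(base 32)1m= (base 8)66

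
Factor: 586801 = 586801^1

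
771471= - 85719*( - 9 )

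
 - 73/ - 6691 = 73/6691 = 0.01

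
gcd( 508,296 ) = 4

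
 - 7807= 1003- 8810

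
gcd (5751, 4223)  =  1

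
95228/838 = 113 +267/419 = 113.64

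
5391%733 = 260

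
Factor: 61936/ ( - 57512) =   -  2^1 * 7^1*13^( - 1)= -14/13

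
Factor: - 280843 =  - 280843^1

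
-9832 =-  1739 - 8093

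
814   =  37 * 22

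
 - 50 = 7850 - 7900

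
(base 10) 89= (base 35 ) 2j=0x59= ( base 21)45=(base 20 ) 49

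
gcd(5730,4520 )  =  10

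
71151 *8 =569208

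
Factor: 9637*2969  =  23^1*419^1  *  2969^1= 28612253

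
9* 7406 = 66654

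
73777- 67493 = 6284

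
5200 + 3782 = 8982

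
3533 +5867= 9400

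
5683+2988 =8671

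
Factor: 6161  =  61^1*101^1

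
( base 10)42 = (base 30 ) 1C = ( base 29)1d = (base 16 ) 2a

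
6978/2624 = 2+865/1312  =  2.66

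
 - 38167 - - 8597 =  - 29570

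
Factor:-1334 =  - 2^1*23^1*29^1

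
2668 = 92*29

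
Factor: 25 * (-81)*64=-2^6*3^4* 5^2=- 129600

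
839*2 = 1678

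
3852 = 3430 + 422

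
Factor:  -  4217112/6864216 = -175713/286009 = -3^1*37^1 * 1583^1 * 286009^(-1)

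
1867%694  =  479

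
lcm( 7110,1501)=135090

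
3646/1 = 3646 = 3646.00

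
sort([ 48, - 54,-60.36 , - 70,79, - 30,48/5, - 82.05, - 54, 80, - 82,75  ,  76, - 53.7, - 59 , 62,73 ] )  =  [ - 82.05, - 82, - 70, - 60.36, - 59 , - 54  , - 54, - 53.7, - 30,48/5 , 48, 62,73 , 75,76 , 79,80]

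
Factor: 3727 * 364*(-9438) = -12803855064 = - 2^3 * 3^1*7^1*11^2 * 13^2*3727^1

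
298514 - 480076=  - 181562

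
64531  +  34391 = 98922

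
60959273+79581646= 140540919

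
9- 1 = 8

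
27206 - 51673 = - 24467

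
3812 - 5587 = - 1775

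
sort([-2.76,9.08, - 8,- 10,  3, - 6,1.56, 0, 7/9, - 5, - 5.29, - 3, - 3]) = [ - 10, -8,-6,-5.29,- 5, - 3, - 3, - 2.76, 0,  7/9,1.56,  3, 9.08]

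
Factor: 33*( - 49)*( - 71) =114807 = 3^1*7^2 * 11^1*71^1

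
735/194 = 3 +153/194 = 3.79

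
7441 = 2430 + 5011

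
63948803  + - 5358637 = 58590166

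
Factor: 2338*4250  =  9936500 =2^2  *5^3 * 7^1 * 17^1*167^1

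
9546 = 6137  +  3409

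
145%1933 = 145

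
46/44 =23/22 = 1.05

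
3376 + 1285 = 4661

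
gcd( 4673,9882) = 1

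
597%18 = 3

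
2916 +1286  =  4202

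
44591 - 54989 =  - 10398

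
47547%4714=407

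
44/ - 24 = -2 + 1/6= -1.83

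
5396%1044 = 176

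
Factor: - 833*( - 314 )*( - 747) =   -  2^1*3^2*7^2*17^1*83^1 * 157^1  =  - 195386814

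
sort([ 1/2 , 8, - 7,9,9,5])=[ - 7,1/2 , 5, 8, 9  ,  9 ] 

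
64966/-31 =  - 64966/31 = - 2095.68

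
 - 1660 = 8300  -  9960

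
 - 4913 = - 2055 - 2858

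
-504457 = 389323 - 893780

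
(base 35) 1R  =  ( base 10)62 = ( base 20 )32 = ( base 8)76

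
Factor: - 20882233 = - 29^1*563^1*1279^1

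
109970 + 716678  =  826648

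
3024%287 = 154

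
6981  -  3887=3094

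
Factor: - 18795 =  - 3^1 * 5^1*7^1*179^1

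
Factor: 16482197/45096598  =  2^(-1)*17^1 * 751^1 *1291^1* 4217^( - 1 )*5347^( - 1)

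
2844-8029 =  - 5185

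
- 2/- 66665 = 2/66665=0.00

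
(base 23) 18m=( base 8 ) 1337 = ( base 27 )106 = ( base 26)127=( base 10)735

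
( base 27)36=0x57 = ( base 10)87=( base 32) 2n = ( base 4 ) 1113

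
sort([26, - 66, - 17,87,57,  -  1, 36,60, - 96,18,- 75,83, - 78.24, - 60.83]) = [ - 96, - 78.24,-75, -66,-60.83, - 17, - 1,18,26,36,57,60,  83,87]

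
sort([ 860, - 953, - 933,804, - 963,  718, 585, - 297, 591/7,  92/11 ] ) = [ - 963, - 953, - 933, - 297,92/11 , 591/7  ,  585, 718,804, 860 ]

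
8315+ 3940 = 12255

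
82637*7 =578459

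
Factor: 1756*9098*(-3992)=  - 63776543296 = - 2^6*439^1*499^1*4549^1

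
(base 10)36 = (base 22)1E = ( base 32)14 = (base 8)44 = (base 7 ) 51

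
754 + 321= 1075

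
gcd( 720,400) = 80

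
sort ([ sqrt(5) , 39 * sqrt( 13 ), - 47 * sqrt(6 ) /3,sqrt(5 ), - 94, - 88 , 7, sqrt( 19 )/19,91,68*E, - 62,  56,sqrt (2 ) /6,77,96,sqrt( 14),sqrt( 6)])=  [ - 94, - 88, - 62, - 47 * sqrt (6)/3,sqrt(19)/19,sqrt( 2 )/6, sqrt(5), sqrt ( 5 ),sqrt(6),sqrt( 14),  7,56,77, 91,96,39 * sqrt ( 13),68*E ] 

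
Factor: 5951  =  11^1*541^1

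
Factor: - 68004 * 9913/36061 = - 674123652/36061 = -  2^2*3^2*23^1*431^1*1889^1*36061^( - 1)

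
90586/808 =112+45/404= 112.11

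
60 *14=840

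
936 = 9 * 104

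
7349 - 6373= 976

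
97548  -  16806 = 80742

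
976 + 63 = 1039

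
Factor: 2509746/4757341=2^1*3^1*181^1 * 2311^1 * 4757341^( - 1)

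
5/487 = 5/487 = 0.01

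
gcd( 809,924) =1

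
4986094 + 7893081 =12879175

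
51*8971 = 457521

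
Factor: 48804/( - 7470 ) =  - 2^1*3^( - 1) * 5^( - 1 ) * 7^2 = - 98/15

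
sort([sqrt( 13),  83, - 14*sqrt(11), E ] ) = [-14*sqrt (11),  E , sqrt( 13)  ,  83 ] 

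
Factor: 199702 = 2^1 * 31^1*3221^1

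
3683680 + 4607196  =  8290876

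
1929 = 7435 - 5506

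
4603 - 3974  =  629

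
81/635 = 81/635 = 0.13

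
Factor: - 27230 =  - 2^1*5^1*7^1*389^1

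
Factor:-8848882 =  - 2^1*7^1*23^1*27481^1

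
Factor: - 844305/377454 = -2^ (-1)*5^1*17^1 * 19^( - 1 ) = -85/38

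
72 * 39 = 2808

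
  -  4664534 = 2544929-7209463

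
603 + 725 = 1328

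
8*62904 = 503232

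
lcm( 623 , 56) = 4984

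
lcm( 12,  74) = 444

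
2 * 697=1394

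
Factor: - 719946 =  - 2^1*3^2*23^1*37^1*47^1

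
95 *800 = 76000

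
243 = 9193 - 8950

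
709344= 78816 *9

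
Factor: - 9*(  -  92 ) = 828 = 2^2 * 3^2* 23^1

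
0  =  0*4770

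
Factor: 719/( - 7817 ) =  - 719^1*7817^( - 1 ) 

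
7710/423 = 18 + 32/141 = 18.23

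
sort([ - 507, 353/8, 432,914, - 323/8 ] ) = [ - 507, - 323/8,353/8, 432, 914]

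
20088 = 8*2511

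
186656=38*4912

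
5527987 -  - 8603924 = 14131911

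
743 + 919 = 1662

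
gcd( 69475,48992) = 1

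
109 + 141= 250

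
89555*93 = 8328615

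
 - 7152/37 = - 194 + 26/37  =  -193.30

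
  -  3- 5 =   -  8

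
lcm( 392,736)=36064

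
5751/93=1917/31 = 61.84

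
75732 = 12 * 6311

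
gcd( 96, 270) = 6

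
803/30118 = 73/2738 = 0.03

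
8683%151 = 76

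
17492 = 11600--5892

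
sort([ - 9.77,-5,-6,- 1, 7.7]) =[ - 9.77, - 6 , - 5, - 1, 7.7] 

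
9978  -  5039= 4939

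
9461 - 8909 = 552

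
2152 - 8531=  -  6379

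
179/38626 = 179/38626 = 0.00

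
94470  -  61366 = 33104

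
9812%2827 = 1331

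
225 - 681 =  - 456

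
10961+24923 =35884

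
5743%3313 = 2430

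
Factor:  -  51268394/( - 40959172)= 25634197/20479586 = 2^(-1 )*83^(-1)*107^( - 1)*991^1*1153^( - 1 ) * 25867^1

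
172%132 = 40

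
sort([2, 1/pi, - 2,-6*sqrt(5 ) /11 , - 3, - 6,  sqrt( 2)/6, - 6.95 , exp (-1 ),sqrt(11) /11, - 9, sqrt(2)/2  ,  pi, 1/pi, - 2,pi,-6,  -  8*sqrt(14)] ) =[- 8*sqrt(14), - 9,-6.95 , -6,  -  6, - 3, - 2, - 2, - 6*sqrt( 5 ) /11, sqrt( 2 )/6, sqrt(11 ) /11, 1/pi, 1/pi, exp(- 1 ), sqrt (2)/2,2, pi,  pi ] 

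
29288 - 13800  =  15488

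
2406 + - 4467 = - 2061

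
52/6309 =52/6309 = 0.01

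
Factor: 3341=13^1*257^1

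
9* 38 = 342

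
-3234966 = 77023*(-42 )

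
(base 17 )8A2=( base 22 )52K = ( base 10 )2484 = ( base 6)15300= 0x9b4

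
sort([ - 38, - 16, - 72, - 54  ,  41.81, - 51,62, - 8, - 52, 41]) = [-72, - 54,-52, - 51, - 38, - 16, - 8,41,41.81,  62]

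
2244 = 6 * 374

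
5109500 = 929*5500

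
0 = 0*765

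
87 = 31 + 56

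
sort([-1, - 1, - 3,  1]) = [  -  3, - 1, - 1, 1 ] 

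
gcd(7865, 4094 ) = 1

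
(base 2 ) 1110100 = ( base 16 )74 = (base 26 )4C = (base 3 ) 11022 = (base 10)116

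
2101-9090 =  - 6989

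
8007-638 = 7369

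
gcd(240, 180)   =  60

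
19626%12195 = 7431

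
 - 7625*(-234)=1784250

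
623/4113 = 623/4113 = 0.15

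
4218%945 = 438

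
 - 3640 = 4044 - 7684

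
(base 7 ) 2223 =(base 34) NJ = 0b1100100001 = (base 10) 801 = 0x321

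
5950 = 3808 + 2142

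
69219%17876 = 15591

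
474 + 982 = 1456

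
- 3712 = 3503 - 7215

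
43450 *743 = 32283350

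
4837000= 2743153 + 2093847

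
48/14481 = 16/4827 = 0.00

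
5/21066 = 5/21066 =0.00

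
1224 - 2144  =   - 920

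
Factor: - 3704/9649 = -2^3*463^1*9649^( - 1)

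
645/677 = 645/677 =0.95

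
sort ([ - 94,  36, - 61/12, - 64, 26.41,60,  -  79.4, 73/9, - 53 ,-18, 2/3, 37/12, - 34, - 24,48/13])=[ - 94, - 79.4,-64, - 53, - 34, - 24,-18, - 61/12, 2/3, 37/12,48/13,73/9, 26.41,  36, 60]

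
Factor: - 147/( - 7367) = 3^1*7^2*53^( - 1)*139^(-1 )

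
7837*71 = 556427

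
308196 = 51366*6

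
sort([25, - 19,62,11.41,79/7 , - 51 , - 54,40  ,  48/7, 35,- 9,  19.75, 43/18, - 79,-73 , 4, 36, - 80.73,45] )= [ - 80.73, - 79, - 73, - 54, - 51, - 19,  -  9,43/18,4,48/7,79/7, 11.41,19.75 , 25, 35,36, 40,45,62 ]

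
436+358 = 794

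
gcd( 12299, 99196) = 1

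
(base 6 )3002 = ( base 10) 650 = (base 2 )1010001010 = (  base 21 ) 19K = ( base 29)MC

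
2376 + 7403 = 9779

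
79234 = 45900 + 33334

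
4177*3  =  12531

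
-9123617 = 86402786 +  - 95526403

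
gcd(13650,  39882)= 6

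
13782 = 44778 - 30996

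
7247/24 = 7247/24 = 301.96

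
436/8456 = 109/2114 = 0.05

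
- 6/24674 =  - 1 + 12334/12337=-  0.00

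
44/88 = 1/2 = 0.50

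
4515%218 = 155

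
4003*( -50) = -200150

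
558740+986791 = 1545531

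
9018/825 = 10+256/275 = 10.93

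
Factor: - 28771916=  -  2^2*7192979^1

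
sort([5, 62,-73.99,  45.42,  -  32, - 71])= [ - 73.99 ,-71, - 32, 5,  45.42, 62 ]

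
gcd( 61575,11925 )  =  75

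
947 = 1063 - 116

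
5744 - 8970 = -3226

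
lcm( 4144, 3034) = 169904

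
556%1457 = 556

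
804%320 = 164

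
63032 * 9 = 567288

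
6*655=3930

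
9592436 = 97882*98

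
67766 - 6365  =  61401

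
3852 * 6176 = 23789952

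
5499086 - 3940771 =1558315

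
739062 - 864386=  - 125324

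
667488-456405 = 211083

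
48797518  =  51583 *946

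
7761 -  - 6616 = 14377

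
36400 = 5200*7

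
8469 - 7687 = 782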